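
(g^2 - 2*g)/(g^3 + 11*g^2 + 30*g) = (g - 2)/(g^2 + 11*g + 30)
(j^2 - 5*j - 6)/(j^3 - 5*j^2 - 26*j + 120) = (j + 1)/(j^2 + j - 20)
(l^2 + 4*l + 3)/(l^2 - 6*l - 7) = (l + 3)/(l - 7)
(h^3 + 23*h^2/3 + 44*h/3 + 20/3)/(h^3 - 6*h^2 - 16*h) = (3*h^2 + 17*h + 10)/(3*h*(h - 8))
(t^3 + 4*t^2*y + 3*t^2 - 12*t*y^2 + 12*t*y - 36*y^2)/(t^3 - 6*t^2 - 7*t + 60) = (t^2 + 4*t*y - 12*y^2)/(t^2 - 9*t + 20)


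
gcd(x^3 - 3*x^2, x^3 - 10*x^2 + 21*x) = x^2 - 3*x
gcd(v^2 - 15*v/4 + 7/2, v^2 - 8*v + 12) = v - 2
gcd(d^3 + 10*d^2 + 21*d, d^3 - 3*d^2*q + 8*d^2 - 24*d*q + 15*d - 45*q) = d + 3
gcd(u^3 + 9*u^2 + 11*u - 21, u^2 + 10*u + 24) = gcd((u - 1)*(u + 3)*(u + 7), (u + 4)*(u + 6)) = 1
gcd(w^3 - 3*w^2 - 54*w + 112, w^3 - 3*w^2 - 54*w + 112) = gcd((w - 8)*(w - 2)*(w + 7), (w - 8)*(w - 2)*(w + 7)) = w^3 - 3*w^2 - 54*w + 112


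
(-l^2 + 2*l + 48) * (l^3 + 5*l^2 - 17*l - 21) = -l^5 - 3*l^4 + 75*l^3 + 227*l^2 - 858*l - 1008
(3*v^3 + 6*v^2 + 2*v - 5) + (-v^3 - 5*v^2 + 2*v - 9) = 2*v^3 + v^2 + 4*v - 14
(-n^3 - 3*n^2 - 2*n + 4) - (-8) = -n^3 - 3*n^2 - 2*n + 12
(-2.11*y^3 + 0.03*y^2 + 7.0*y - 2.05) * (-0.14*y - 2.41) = 0.2954*y^4 + 5.0809*y^3 - 1.0523*y^2 - 16.583*y + 4.9405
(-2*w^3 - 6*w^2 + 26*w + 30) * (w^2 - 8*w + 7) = -2*w^5 + 10*w^4 + 60*w^3 - 220*w^2 - 58*w + 210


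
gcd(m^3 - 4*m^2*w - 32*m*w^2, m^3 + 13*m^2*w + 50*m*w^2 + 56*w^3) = m + 4*w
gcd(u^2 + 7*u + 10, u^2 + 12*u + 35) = u + 5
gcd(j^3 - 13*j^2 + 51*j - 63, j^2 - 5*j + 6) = j - 3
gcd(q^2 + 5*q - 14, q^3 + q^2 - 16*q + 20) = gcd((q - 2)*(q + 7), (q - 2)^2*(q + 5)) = q - 2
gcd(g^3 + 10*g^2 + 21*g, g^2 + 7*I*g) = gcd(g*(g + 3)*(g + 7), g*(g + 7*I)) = g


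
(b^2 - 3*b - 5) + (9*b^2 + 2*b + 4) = 10*b^2 - b - 1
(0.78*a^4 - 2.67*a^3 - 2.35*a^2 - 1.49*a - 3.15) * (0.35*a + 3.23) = 0.273*a^5 + 1.5849*a^4 - 9.4466*a^3 - 8.112*a^2 - 5.9152*a - 10.1745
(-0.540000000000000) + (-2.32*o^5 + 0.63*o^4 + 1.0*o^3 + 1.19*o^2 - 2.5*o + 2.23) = -2.32*o^5 + 0.63*o^4 + 1.0*o^3 + 1.19*o^2 - 2.5*o + 1.69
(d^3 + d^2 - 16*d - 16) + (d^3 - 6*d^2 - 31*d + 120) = 2*d^3 - 5*d^2 - 47*d + 104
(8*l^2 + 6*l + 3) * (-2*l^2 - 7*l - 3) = -16*l^4 - 68*l^3 - 72*l^2 - 39*l - 9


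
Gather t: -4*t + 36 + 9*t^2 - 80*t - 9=9*t^2 - 84*t + 27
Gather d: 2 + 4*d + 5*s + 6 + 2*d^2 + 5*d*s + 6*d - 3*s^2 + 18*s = 2*d^2 + d*(5*s + 10) - 3*s^2 + 23*s + 8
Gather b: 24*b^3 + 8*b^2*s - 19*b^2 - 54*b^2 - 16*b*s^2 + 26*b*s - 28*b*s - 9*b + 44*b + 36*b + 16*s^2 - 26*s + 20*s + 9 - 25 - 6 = 24*b^3 + b^2*(8*s - 73) + b*(-16*s^2 - 2*s + 71) + 16*s^2 - 6*s - 22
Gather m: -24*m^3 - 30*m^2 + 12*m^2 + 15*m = -24*m^3 - 18*m^2 + 15*m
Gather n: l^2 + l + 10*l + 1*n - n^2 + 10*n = l^2 + 11*l - n^2 + 11*n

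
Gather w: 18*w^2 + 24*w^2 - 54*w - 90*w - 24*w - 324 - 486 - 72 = 42*w^2 - 168*w - 882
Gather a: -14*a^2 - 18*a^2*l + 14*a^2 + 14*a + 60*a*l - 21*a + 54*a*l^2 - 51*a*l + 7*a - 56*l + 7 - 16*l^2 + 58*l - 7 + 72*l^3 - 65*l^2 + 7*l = -18*a^2*l + a*(54*l^2 + 9*l) + 72*l^3 - 81*l^2 + 9*l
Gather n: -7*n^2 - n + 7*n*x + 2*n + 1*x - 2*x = -7*n^2 + n*(7*x + 1) - x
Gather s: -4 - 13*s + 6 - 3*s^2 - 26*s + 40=-3*s^2 - 39*s + 42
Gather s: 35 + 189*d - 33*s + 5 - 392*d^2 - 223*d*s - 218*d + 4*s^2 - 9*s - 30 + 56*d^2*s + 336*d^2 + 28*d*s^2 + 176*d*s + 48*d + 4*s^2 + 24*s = -56*d^2 + 19*d + s^2*(28*d + 8) + s*(56*d^2 - 47*d - 18) + 10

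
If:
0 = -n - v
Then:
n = -v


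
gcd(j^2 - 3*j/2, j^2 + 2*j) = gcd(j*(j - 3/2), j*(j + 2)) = j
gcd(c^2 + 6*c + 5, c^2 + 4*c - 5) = c + 5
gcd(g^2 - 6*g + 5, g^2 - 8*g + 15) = g - 5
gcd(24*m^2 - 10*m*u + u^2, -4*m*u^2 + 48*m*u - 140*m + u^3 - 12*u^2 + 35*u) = -4*m + u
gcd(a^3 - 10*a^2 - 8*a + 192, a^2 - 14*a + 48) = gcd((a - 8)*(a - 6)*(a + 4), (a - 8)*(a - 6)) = a^2 - 14*a + 48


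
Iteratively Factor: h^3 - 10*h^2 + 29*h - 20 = (h - 4)*(h^2 - 6*h + 5) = (h - 5)*(h - 4)*(h - 1)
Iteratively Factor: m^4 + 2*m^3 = (m)*(m^3 + 2*m^2) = m*(m + 2)*(m^2) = m^2*(m + 2)*(m)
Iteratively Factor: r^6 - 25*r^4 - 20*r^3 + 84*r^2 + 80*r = (r - 5)*(r^5 + 5*r^4 - 20*r^2 - 16*r) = (r - 5)*(r - 2)*(r^4 + 7*r^3 + 14*r^2 + 8*r) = (r - 5)*(r - 2)*(r + 4)*(r^3 + 3*r^2 + 2*r) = r*(r - 5)*(r - 2)*(r + 4)*(r^2 + 3*r + 2) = r*(r - 5)*(r - 2)*(r + 2)*(r + 4)*(r + 1)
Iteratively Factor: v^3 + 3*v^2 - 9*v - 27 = (v - 3)*(v^2 + 6*v + 9) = (v - 3)*(v + 3)*(v + 3)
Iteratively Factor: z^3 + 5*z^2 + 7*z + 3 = (z + 3)*(z^2 + 2*z + 1) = (z + 1)*(z + 3)*(z + 1)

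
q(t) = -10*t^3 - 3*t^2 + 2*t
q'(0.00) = 2.00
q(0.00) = 0.00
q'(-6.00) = -1042.00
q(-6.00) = 2040.00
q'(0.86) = -25.35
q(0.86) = -6.86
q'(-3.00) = -250.00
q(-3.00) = 237.00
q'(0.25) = -1.38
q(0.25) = 0.16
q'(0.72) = -17.87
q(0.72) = -3.85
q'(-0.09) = 2.30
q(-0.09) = -0.20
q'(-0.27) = 1.43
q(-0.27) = -0.56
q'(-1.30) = -40.90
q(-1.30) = 14.30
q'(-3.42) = -328.37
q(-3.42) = 358.09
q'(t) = -30*t^2 - 6*t + 2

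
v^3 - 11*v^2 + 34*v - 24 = (v - 6)*(v - 4)*(v - 1)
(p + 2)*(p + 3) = p^2 + 5*p + 6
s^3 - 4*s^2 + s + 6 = (s - 3)*(s - 2)*(s + 1)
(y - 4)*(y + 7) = y^2 + 3*y - 28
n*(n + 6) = n^2 + 6*n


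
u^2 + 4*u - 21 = (u - 3)*(u + 7)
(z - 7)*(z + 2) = z^2 - 5*z - 14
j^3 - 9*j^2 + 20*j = j*(j - 5)*(j - 4)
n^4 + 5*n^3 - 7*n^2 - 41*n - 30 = (n - 3)*(n + 1)*(n + 2)*(n + 5)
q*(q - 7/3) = q^2 - 7*q/3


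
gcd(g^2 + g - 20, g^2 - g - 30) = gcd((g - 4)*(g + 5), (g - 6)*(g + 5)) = g + 5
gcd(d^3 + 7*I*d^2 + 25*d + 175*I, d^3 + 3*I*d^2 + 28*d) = d + 7*I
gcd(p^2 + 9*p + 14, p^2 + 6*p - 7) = p + 7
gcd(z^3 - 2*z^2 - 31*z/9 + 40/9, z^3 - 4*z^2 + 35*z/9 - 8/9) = z^2 - 11*z/3 + 8/3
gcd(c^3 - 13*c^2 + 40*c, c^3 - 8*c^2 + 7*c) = c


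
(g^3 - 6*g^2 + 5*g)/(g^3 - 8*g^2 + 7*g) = (g - 5)/(g - 7)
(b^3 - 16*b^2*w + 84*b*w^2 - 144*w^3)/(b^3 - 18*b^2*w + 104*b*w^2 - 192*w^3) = (-b + 6*w)/(-b + 8*w)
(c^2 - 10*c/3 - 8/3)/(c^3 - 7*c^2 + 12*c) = (c + 2/3)/(c*(c - 3))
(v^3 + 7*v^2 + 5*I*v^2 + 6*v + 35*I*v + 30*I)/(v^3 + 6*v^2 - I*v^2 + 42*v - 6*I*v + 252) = (v^2 + v*(1 + 5*I) + 5*I)/(v^2 - I*v + 42)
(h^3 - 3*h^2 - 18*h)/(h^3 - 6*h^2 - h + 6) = h*(h + 3)/(h^2 - 1)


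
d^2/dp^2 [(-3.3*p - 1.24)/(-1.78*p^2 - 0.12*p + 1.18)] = ((3.3*p + 1.24)*(3.56*p + 0.12)*(7.12*p + 0.24) - (35.244*p + 5.2064)*(1.78*p^2 + 0.12*p - 1.18))/(1.78*p^2 + 0.12*p - 1.18)^3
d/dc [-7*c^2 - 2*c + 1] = -14*c - 2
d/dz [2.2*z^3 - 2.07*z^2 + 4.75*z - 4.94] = 6.6*z^2 - 4.14*z + 4.75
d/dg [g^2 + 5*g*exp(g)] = 5*g*exp(g) + 2*g + 5*exp(g)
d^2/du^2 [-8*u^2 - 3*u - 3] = -16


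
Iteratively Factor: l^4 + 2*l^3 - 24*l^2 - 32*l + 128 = (l - 4)*(l^3 + 6*l^2 - 32) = (l - 4)*(l + 4)*(l^2 + 2*l - 8) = (l - 4)*(l - 2)*(l + 4)*(l + 4)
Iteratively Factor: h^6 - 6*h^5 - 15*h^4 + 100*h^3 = (h)*(h^5 - 6*h^4 - 15*h^3 + 100*h^2) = h^2*(h^4 - 6*h^3 - 15*h^2 + 100*h) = h^2*(h + 4)*(h^3 - 10*h^2 + 25*h) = h^2*(h - 5)*(h + 4)*(h^2 - 5*h) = h^3*(h - 5)*(h + 4)*(h - 5)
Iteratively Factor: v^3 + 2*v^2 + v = (v + 1)*(v^2 + v) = v*(v + 1)*(v + 1)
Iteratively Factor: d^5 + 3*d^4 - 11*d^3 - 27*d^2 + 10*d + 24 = (d - 1)*(d^4 + 4*d^3 - 7*d^2 - 34*d - 24) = (d - 1)*(d + 1)*(d^3 + 3*d^2 - 10*d - 24) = (d - 3)*(d - 1)*(d + 1)*(d^2 + 6*d + 8) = (d - 3)*(d - 1)*(d + 1)*(d + 4)*(d + 2)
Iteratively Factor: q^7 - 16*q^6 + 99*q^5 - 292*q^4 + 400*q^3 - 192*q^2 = (q - 1)*(q^6 - 15*q^5 + 84*q^4 - 208*q^3 + 192*q^2) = (q - 4)*(q - 1)*(q^5 - 11*q^4 + 40*q^3 - 48*q^2) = q*(q - 4)*(q - 1)*(q^4 - 11*q^3 + 40*q^2 - 48*q) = q*(q - 4)*(q - 3)*(q - 1)*(q^3 - 8*q^2 + 16*q) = q*(q - 4)^2*(q - 3)*(q - 1)*(q^2 - 4*q) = q*(q - 4)^3*(q - 3)*(q - 1)*(q)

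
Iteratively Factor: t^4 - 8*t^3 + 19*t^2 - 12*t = (t - 3)*(t^3 - 5*t^2 + 4*t) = t*(t - 3)*(t^2 - 5*t + 4) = t*(t - 3)*(t - 1)*(t - 4)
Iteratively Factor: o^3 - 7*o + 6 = (o - 2)*(o^2 + 2*o - 3) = (o - 2)*(o + 3)*(o - 1)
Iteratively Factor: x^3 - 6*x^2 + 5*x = (x)*(x^2 - 6*x + 5) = x*(x - 1)*(x - 5)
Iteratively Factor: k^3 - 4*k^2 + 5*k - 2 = (k - 1)*(k^2 - 3*k + 2) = (k - 2)*(k - 1)*(k - 1)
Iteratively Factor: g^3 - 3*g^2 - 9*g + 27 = (g - 3)*(g^2 - 9) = (g - 3)*(g + 3)*(g - 3)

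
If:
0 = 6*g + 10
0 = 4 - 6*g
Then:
No Solution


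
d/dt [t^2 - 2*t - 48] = 2*t - 2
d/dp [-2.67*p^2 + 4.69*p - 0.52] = 4.69 - 5.34*p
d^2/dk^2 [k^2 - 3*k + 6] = 2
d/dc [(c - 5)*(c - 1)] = 2*c - 6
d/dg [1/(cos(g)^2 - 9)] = 2*sin(g)*cos(g)/(cos(g)^2 - 9)^2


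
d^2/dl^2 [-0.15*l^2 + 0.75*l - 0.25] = -0.300000000000000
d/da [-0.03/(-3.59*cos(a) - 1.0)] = 0.1077*sin(a)/(3.59*cos(a) + 1.0)^2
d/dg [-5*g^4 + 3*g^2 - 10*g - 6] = -20*g^3 + 6*g - 10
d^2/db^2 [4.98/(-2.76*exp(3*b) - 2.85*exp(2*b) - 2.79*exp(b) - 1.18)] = (-4.98*(8.28*exp(2*b) + 5.7*exp(b) + 2.79)*(16.56*exp(2*b) + 11.4*exp(b) + 5.58)*exp(b) + (123.7032*exp(2*b) + 56.772*exp(b) + 13.8942)*(2.76*exp(3*b) + 2.85*exp(2*b) + 2.79*exp(b) + 1.18))*exp(b)/(2.76*exp(3*b) + 2.85*exp(2*b) + 2.79*exp(b) + 1.18)^3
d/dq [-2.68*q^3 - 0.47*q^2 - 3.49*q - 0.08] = -8.04*q^2 - 0.94*q - 3.49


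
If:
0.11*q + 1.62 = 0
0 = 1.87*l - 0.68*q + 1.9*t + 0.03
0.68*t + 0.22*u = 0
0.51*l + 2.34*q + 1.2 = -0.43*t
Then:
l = 409.44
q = -14.73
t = -408.26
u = 1261.90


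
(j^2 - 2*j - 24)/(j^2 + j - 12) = (j - 6)/(j - 3)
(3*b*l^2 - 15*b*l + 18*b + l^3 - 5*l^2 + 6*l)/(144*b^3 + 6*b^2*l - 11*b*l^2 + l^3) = (l^2 - 5*l + 6)/(48*b^2 - 14*b*l + l^2)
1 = 1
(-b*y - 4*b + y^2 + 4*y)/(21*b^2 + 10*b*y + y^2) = (-b*y - 4*b + y^2 + 4*y)/(21*b^2 + 10*b*y + y^2)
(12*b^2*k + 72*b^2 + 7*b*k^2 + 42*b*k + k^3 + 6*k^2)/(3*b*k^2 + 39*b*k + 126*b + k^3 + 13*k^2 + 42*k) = (4*b + k)/(k + 7)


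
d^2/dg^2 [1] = 0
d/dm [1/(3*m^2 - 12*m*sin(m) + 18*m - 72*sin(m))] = 2*(2*m*cos(m) - m + 2*sin(m) + 12*cos(m) - 3)/(3*(m + 6)^2*(m - 4*sin(m))^2)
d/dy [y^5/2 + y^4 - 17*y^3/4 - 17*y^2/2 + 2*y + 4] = 5*y^4/2 + 4*y^3 - 51*y^2/4 - 17*y + 2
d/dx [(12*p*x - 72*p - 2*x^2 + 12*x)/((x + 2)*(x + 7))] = 2*(-6*p*x^2 + 72*p*x + 408*p - 15*x^2 - 28*x + 84)/(x^4 + 18*x^3 + 109*x^2 + 252*x + 196)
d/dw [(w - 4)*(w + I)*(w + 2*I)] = 3*w^2 + w*(-8 + 6*I) - 2 - 12*I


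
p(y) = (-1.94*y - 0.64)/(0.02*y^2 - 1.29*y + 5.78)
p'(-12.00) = -0.01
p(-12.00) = 0.94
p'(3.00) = -2.66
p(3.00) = -3.09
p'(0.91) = -0.56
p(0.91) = -0.52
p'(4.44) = -55.94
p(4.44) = -20.72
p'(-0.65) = -0.27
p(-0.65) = 0.09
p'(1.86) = -1.00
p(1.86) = -1.23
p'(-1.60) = -0.19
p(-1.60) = 0.31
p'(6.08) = -5.96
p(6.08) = 9.39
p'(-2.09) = -0.16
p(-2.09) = 0.40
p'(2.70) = -1.96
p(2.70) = -2.41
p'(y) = (1.29 - 0.04*y)*(-1.94*y - 0.64)/(0.02*y^2 - 1.29*y + 5.78)^2 - 1.94/(0.02*y^2 - 1.29*y + 5.78)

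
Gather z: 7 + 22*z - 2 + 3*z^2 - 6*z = 3*z^2 + 16*z + 5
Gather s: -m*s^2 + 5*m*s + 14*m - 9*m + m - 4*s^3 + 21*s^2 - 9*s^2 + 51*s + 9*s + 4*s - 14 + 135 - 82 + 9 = 6*m - 4*s^3 + s^2*(12 - m) + s*(5*m + 64) + 48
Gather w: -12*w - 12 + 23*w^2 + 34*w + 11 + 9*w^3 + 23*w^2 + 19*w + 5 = 9*w^3 + 46*w^2 + 41*w + 4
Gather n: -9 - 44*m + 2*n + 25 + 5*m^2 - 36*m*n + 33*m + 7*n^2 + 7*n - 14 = 5*m^2 - 11*m + 7*n^2 + n*(9 - 36*m) + 2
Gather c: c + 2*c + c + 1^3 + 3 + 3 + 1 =4*c + 8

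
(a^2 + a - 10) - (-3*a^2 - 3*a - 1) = 4*a^2 + 4*a - 9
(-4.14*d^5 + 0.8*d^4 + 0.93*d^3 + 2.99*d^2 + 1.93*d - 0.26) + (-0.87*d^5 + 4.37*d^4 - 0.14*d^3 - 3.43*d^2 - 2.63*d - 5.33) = -5.01*d^5 + 5.17*d^4 + 0.79*d^3 - 0.44*d^2 - 0.7*d - 5.59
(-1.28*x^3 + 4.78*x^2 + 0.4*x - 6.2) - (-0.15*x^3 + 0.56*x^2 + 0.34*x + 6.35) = -1.13*x^3 + 4.22*x^2 + 0.06*x - 12.55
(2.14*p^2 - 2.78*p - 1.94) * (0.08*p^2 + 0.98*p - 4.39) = 0.1712*p^4 + 1.8748*p^3 - 12.2742*p^2 + 10.303*p + 8.5166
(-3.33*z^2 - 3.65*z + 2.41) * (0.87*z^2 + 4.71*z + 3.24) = -2.8971*z^4 - 18.8598*z^3 - 25.884*z^2 - 0.4749*z + 7.8084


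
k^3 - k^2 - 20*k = k*(k - 5)*(k + 4)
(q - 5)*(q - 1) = q^2 - 6*q + 5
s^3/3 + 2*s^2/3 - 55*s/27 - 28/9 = (s/3 + 1)*(s - 7/3)*(s + 4/3)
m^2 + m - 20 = (m - 4)*(m + 5)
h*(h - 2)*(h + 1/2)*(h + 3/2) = h^4 - 13*h^2/4 - 3*h/2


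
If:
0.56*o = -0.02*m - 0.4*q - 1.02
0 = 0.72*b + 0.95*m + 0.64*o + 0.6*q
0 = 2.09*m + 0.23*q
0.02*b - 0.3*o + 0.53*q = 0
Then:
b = 1.66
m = 0.09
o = -1.27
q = -0.78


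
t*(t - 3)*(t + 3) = t^3 - 9*t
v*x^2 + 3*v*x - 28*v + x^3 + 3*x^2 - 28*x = (v + x)*(x - 4)*(x + 7)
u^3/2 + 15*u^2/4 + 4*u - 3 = (u/2 + 1)*(u - 1/2)*(u + 6)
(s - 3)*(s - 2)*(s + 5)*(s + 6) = s^4 + 6*s^3 - 19*s^2 - 84*s + 180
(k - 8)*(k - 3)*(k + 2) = k^3 - 9*k^2 + 2*k + 48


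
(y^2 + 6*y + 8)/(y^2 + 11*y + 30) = (y^2 + 6*y + 8)/(y^2 + 11*y + 30)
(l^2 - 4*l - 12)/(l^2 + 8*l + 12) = (l - 6)/(l + 6)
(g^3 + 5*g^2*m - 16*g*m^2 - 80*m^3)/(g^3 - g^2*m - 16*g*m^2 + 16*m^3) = (g + 5*m)/(g - m)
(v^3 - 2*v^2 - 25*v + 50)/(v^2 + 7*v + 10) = (v^2 - 7*v + 10)/(v + 2)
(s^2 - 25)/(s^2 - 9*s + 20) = (s + 5)/(s - 4)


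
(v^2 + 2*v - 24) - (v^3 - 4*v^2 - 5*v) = -v^3 + 5*v^2 + 7*v - 24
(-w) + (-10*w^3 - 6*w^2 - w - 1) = -10*w^3 - 6*w^2 - 2*w - 1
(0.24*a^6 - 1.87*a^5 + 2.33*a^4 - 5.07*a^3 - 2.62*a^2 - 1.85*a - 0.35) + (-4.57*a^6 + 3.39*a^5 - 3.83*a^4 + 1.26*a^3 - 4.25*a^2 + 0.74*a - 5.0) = -4.33*a^6 + 1.52*a^5 - 1.5*a^4 - 3.81*a^3 - 6.87*a^2 - 1.11*a - 5.35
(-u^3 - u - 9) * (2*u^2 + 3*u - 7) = -2*u^5 - 3*u^4 + 5*u^3 - 21*u^2 - 20*u + 63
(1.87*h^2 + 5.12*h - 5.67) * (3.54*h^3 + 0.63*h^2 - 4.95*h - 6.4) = 6.6198*h^5 + 19.3029*h^4 - 26.1027*h^3 - 40.8841*h^2 - 4.7015*h + 36.288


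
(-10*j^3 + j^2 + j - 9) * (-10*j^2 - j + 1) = 100*j^5 - 21*j^3 + 90*j^2 + 10*j - 9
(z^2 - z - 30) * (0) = 0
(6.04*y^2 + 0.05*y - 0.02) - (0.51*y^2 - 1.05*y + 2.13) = 5.53*y^2 + 1.1*y - 2.15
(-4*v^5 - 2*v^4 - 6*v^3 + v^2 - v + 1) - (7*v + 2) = -4*v^5 - 2*v^4 - 6*v^3 + v^2 - 8*v - 1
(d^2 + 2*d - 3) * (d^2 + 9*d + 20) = d^4 + 11*d^3 + 35*d^2 + 13*d - 60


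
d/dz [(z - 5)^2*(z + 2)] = (z - 5)*(3*z - 1)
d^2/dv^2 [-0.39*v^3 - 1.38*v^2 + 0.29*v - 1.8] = -2.34*v - 2.76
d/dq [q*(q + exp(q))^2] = (q + exp(q))*(2*q*(exp(q) + 1) + q + exp(q))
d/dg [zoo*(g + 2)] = zoo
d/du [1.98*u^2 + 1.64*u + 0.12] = 3.96*u + 1.64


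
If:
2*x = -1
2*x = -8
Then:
No Solution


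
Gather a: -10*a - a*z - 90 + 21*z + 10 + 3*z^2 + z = a*(-z - 10) + 3*z^2 + 22*z - 80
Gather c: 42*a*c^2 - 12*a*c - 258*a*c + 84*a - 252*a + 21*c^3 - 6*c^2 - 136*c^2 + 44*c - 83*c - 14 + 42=-168*a + 21*c^3 + c^2*(42*a - 142) + c*(-270*a - 39) + 28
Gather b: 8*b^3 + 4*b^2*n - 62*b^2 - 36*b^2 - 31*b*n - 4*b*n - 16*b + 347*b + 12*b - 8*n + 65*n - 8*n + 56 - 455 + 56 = 8*b^3 + b^2*(4*n - 98) + b*(343 - 35*n) + 49*n - 343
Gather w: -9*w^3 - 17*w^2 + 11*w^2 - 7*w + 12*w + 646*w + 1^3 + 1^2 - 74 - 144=-9*w^3 - 6*w^2 + 651*w - 216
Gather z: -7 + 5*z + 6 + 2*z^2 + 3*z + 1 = 2*z^2 + 8*z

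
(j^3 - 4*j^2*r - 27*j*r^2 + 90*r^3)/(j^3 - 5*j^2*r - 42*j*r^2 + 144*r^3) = (-j^2 + j*r + 30*r^2)/(-j^2 + 2*j*r + 48*r^2)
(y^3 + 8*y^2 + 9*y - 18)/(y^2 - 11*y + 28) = (y^3 + 8*y^2 + 9*y - 18)/(y^2 - 11*y + 28)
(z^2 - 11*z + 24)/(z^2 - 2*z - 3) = (z - 8)/(z + 1)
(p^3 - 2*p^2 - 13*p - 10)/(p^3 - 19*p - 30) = (p + 1)/(p + 3)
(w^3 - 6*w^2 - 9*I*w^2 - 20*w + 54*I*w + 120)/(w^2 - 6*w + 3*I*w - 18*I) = (w^2 - 9*I*w - 20)/(w + 3*I)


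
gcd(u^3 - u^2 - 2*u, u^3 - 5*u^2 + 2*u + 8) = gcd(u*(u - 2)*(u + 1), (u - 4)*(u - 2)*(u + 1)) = u^2 - u - 2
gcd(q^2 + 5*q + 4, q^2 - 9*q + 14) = 1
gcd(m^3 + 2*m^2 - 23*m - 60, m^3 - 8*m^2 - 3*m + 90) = m^2 - 2*m - 15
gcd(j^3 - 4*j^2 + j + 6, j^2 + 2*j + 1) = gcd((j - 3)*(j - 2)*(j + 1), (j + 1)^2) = j + 1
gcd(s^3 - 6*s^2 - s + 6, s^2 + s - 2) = s - 1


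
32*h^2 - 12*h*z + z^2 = (-8*h + z)*(-4*h + z)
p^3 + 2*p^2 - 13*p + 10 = (p - 2)*(p - 1)*(p + 5)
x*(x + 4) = x^2 + 4*x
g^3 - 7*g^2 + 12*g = g*(g - 4)*(g - 3)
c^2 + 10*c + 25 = (c + 5)^2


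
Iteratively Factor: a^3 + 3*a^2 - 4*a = (a - 1)*(a^2 + 4*a) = a*(a - 1)*(a + 4)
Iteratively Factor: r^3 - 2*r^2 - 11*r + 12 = (r - 1)*(r^2 - r - 12) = (r - 1)*(r + 3)*(r - 4)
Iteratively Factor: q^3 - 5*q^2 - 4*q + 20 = (q - 5)*(q^2 - 4) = (q - 5)*(q - 2)*(q + 2)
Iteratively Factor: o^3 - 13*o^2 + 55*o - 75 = (o - 5)*(o^2 - 8*o + 15) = (o - 5)^2*(o - 3)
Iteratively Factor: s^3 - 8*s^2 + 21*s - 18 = (s - 3)*(s^2 - 5*s + 6) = (s - 3)*(s - 2)*(s - 3)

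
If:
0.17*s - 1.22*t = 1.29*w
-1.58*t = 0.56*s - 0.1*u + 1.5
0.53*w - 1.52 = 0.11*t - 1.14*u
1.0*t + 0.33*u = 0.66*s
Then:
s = -0.55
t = -0.69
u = 1.00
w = 0.58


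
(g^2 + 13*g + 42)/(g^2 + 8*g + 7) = (g + 6)/(g + 1)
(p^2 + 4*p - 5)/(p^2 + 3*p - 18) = (p^2 + 4*p - 5)/(p^2 + 3*p - 18)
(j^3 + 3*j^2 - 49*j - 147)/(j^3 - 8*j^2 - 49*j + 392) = (j + 3)/(j - 8)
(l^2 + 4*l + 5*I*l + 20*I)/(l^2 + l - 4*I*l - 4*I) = (l^2 + l*(4 + 5*I) + 20*I)/(l^2 + l*(1 - 4*I) - 4*I)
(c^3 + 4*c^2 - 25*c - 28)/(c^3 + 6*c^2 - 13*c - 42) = (c^2 - 3*c - 4)/(c^2 - c - 6)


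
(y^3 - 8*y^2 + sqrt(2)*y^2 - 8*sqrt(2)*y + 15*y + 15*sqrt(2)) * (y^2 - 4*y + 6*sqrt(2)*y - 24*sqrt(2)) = y^5 - 12*y^4 + 7*sqrt(2)*y^4 - 84*sqrt(2)*y^3 + 59*y^3 - 204*y^2 + 329*sqrt(2)*y^2 - 420*sqrt(2)*y + 564*y - 720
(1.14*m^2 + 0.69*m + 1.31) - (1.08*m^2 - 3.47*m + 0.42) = 0.0599999999999998*m^2 + 4.16*m + 0.89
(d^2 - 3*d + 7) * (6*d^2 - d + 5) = 6*d^4 - 19*d^3 + 50*d^2 - 22*d + 35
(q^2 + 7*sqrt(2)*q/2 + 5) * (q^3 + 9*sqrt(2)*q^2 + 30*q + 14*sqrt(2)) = q^5 + 25*sqrt(2)*q^4/2 + 98*q^3 + 164*sqrt(2)*q^2 + 248*q + 70*sqrt(2)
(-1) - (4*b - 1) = -4*b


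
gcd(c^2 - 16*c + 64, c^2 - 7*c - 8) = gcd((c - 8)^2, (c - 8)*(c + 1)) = c - 8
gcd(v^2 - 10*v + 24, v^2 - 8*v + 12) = v - 6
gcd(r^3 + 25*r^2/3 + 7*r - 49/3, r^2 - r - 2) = 1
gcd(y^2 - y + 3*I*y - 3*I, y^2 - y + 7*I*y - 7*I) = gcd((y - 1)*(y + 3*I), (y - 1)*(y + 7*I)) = y - 1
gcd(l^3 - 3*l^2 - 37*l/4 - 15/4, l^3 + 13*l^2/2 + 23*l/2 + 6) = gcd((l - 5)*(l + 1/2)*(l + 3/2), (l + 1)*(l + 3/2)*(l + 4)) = l + 3/2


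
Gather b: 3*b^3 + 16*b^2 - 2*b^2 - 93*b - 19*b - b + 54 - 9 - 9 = 3*b^3 + 14*b^2 - 113*b + 36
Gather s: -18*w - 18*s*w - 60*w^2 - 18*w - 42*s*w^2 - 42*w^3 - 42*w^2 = s*(-42*w^2 - 18*w) - 42*w^3 - 102*w^2 - 36*w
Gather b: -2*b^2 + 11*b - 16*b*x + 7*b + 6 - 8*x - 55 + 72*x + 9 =-2*b^2 + b*(18 - 16*x) + 64*x - 40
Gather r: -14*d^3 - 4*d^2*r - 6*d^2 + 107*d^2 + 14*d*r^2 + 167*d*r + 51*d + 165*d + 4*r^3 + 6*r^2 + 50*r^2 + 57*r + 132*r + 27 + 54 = -14*d^3 + 101*d^2 + 216*d + 4*r^3 + r^2*(14*d + 56) + r*(-4*d^2 + 167*d + 189) + 81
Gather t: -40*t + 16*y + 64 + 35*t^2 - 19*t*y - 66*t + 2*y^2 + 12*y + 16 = 35*t^2 + t*(-19*y - 106) + 2*y^2 + 28*y + 80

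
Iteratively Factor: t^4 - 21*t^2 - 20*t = (t + 4)*(t^3 - 4*t^2 - 5*t) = t*(t + 4)*(t^2 - 4*t - 5) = t*(t + 1)*(t + 4)*(t - 5)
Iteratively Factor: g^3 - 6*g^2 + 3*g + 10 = (g - 2)*(g^2 - 4*g - 5) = (g - 5)*(g - 2)*(g + 1)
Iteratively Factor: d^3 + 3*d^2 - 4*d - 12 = (d - 2)*(d^2 + 5*d + 6) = (d - 2)*(d + 2)*(d + 3)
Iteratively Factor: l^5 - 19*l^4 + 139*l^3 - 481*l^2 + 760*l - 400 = (l - 5)*(l^4 - 14*l^3 + 69*l^2 - 136*l + 80) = (l - 5)^2*(l^3 - 9*l^2 + 24*l - 16) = (l - 5)^2*(l - 4)*(l^2 - 5*l + 4) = (l - 5)^2*(l - 4)*(l - 1)*(l - 4)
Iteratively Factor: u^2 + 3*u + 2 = (u + 2)*(u + 1)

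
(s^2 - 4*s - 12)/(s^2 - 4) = (s - 6)/(s - 2)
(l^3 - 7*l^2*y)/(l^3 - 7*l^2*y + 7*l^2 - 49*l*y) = l/(l + 7)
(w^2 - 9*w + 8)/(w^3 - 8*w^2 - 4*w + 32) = (w - 1)/(w^2 - 4)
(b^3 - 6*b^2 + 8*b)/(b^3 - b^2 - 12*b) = (b - 2)/(b + 3)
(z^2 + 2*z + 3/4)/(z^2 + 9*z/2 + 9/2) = (z + 1/2)/(z + 3)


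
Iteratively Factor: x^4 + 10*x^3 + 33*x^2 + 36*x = (x)*(x^3 + 10*x^2 + 33*x + 36) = x*(x + 3)*(x^2 + 7*x + 12) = x*(x + 3)*(x + 4)*(x + 3)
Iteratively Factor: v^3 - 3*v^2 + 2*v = (v)*(v^2 - 3*v + 2) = v*(v - 1)*(v - 2)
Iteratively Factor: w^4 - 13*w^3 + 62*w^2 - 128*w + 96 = (w - 3)*(w^3 - 10*w^2 + 32*w - 32) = (w - 4)*(w - 3)*(w^2 - 6*w + 8) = (w - 4)^2*(w - 3)*(w - 2)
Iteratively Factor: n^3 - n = (n - 1)*(n^2 + n) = (n - 1)*(n + 1)*(n)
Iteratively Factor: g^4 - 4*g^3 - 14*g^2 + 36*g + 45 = (g + 3)*(g^3 - 7*g^2 + 7*g + 15) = (g - 5)*(g + 3)*(g^2 - 2*g - 3) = (g - 5)*(g - 3)*(g + 3)*(g + 1)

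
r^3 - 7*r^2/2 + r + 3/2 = (r - 3)*(r - 1)*(r + 1/2)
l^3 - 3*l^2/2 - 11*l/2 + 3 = (l - 3)*(l - 1/2)*(l + 2)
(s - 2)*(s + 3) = s^2 + s - 6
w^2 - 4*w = w*(w - 4)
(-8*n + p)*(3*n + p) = -24*n^2 - 5*n*p + p^2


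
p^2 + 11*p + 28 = (p + 4)*(p + 7)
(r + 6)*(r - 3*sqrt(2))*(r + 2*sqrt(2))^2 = r^4 + sqrt(2)*r^3 + 6*r^3 - 16*r^2 + 6*sqrt(2)*r^2 - 96*r - 24*sqrt(2)*r - 144*sqrt(2)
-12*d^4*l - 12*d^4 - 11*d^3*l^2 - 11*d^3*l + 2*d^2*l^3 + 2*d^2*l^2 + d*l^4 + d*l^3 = (-3*d + l)*(d + l)*(4*d + l)*(d*l + d)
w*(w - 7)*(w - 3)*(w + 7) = w^4 - 3*w^3 - 49*w^2 + 147*w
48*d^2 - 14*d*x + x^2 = (-8*d + x)*(-6*d + x)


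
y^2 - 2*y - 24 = (y - 6)*(y + 4)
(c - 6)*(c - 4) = c^2 - 10*c + 24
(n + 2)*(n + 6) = n^2 + 8*n + 12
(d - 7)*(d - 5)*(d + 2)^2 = d^4 - 8*d^3 - 9*d^2 + 92*d + 140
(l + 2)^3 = l^3 + 6*l^2 + 12*l + 8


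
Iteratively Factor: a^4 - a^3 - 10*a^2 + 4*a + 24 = (a - 2)*(a^3 + a^2 - 8*a - 12) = (a - 2)*(a + 2)*(a^2 - a - 6) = (a - 2)*(a + 2)^2*(a - 3)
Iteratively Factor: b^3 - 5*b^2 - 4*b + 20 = (b - 2)*(b^2 - 3*b - 10) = (b - 2)*(b + 2)*(b - 5)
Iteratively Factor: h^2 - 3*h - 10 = (h + 2)*(h - 5)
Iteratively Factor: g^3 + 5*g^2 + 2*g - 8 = (g + 4)*(g^2 + g - 2) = (g - 1)*(g + 4)*(g + 2)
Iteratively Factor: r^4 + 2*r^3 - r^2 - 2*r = (r + 2)*(r^3 - r) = (r - 1)*(r + 2)*(r^2 + r) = r*(r - 1)*(r + 2)*(r + 1)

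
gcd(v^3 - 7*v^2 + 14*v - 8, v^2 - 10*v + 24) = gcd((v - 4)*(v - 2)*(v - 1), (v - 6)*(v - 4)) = v - 4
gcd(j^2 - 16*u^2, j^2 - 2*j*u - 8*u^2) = -j + 4*u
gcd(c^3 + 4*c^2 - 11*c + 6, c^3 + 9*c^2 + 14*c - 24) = c^2 + 5*c - 6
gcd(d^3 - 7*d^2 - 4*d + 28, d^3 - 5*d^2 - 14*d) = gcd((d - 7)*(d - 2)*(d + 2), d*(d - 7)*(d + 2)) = d^2 - 5*d - 14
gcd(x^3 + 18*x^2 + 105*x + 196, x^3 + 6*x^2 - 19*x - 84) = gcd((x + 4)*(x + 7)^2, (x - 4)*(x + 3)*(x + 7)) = x + 7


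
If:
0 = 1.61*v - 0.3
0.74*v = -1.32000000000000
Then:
No Solution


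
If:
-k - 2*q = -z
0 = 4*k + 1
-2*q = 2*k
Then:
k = -1/4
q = 1/4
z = 1/4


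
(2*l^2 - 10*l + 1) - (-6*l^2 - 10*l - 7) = 8*l^2 + 8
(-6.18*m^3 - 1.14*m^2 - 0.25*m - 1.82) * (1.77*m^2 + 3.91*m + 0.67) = -10.9386*m^5 - 26.1816*m^4 - 9.0405*m^3 - 4.9627*m^2 - 7.2837*m - 1.2194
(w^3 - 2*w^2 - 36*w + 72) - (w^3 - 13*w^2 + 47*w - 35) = 11*w^2 - 83*w + 107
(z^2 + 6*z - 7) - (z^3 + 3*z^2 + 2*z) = -z^3 - 2*z^2 + 4*z - 7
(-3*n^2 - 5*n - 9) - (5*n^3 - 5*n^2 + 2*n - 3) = -5*n^3 + 2*n^2 - 7*n - 6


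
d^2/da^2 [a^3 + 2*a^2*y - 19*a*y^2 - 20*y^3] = 6*a + 4*y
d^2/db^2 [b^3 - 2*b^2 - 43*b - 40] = 6*b - 4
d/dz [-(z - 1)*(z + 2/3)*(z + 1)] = -3*z^2 - 4*z/3 + 1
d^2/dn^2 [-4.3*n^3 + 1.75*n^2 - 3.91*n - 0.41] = 3.5 - 25.8*n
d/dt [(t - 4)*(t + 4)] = 2*t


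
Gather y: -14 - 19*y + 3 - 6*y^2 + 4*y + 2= -6*y^2 - 15*y - 9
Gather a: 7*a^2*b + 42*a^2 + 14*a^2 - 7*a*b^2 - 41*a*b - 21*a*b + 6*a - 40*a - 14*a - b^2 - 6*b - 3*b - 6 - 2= a^2*(7*b + 56) + a*(-7*b^2 - 62*b - 48) - b^2 - 9*b - 8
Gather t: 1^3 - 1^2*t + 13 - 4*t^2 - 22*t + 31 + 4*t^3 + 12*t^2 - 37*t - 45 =4*t^3 + 8*t^2 - 60*t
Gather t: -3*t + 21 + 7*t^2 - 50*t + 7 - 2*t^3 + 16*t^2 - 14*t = -2*t^3 + 23*t^2 - 67*t + 28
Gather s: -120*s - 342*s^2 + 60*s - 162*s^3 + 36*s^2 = -162*s^3 - 306*s^2 - 60*s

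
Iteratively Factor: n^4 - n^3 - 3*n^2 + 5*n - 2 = (n - 1)*(n^3 - 3*n + 2) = (n - 1)*(n + 2)*(n^2 - 2*n + 1) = (n - 1)^2*(n + 2)*(n - 1)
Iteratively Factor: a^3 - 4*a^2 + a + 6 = (a + 1)*(a^2 - 5*a + 6) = (a - 2)*(a + 1)*(a - 3)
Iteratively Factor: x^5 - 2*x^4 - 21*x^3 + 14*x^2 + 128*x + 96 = (x - 4)*(x^4 + 2*x^3 - 13*x^2 - 38*x - 24) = (x - 4)*(x + 3)*(x^3 - x^2 - 10*x - 8) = (x - 4)*(x + 1)*(x + 3)*(x^2 - 2*x - 8) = (x - 4)^2*(x + 1)*(x + 3)*(x + 2)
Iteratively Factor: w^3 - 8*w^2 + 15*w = (w - 5)*(w^2 - 3*w) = w*(w - 5)*(w - 3)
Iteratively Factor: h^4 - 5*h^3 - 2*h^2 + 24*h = (h - 4)*(h^3 - h^2 - 6*h) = (h - 4)*(h - 3)*(h^2 + 2*h) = (h - 4)*(h - 3)*(h + 2)*(h)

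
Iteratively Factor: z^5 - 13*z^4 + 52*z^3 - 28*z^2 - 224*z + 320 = (z - 4)*(z^4 - 9*z^3 + 16*z^2 + 36*z - 80) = (z - 4)*(z + 2)*(z^3 - 11*z^2 + 38*z - 40) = (z - 4)^2*(z + 2)*(z^2 - 7*z + 10) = (z - 5)*(z - 4)^2*(z + 2)*(z - 2)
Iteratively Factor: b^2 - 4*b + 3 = (b - 1)*(b - 3)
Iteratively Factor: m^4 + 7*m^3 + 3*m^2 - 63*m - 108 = (m + 4)*(m^3 + 3*m^2 - 9*m - 27) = (m - 3)*(m + 4)*(m^2 + 6*m + 9) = (m - 3)*(m + 3)*(m + 4)*(m + 3)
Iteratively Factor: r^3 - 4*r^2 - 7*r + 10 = (r - 1)*(r^2 - 3*r - 10) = (r - 5)*(r - 1)*(r + 2)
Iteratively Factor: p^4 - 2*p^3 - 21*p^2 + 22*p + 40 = (p - 2)*(p^3 - 21*p - 20) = (p - 5)*(p - 2)*(p^2 + 5*p + 4) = (p - 5)*(p - 2)*(p + 1)*(p + 4)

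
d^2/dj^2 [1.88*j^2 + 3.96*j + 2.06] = 3.76000000000000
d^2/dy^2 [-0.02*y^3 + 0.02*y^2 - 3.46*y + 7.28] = 0.04 - 0.12*y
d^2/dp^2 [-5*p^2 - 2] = -10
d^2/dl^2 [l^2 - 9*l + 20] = 2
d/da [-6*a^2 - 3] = -12*a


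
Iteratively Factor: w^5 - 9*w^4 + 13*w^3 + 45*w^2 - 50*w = (w - 5)*(w^4 - 4*w^3 - 7*w^2 + 10*w) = (w - 5)*(w + 2)*(w^3 - 6*w^2 + 5*w) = (w - 5)*(w - 1)*(w + 2)*(w^2 - 5*w) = w*(w - 5)*(w - 1)*(w + 2)*(w - 5)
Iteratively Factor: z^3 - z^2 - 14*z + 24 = (z - 3)*(z^2 + 2*z - 8) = (z - 3)*(z - 2)*(z + 4)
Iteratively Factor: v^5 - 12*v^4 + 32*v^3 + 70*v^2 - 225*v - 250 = (v + 2)*(v^4 - 14*v^3 + 60*v^2 - 50*v - 125) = (v - 5)*(v + 2)*(v^3 - 9*v^2 + 15*v + 25) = (v - 5)^2*(v + 2)*(v^2 - 4*v - 5) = (v - 5)^2*(v + 1)*(v + 2)*(v - 5)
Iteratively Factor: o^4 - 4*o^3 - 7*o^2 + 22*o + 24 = (o + 1)*(o^3 - 5*o^2 - 2*o + 24) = (o + 1)*(o + 2)*(o^2 - 7*o + 12) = (o - 4)*(o + 1)*(o + 2)*(o - 3)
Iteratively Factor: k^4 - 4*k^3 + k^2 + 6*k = (k - 3)*(k^3 - k^2 - 2*k) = k*(k - 3)*(k^2 - k - 2) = k*(k - 3)*(k + 1)*(k - 2)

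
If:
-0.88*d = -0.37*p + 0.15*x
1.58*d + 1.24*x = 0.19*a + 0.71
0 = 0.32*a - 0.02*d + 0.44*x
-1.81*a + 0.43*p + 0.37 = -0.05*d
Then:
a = 0.69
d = 0.89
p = 1.94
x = -0.46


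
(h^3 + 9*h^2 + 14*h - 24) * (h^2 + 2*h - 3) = h^5 + 11*h^4 + 29*h^3 - 23*h^2 - 90*h + 72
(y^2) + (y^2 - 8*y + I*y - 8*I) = 2*y^2 - 8*y + I*y - 8*I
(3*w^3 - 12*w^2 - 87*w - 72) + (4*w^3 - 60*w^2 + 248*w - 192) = 7*w^3 - 72*w^2 + 161*w - 264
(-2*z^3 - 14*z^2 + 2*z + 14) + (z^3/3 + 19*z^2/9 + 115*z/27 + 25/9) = -5*z^3/3 - 107*z^2/9 + 169*z/27 + 151/9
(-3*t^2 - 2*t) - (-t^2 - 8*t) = -2*t^2 + 6*t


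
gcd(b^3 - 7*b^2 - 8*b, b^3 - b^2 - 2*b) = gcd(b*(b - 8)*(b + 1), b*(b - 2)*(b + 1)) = b^2 + b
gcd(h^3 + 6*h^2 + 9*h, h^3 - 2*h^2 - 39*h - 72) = h^2 + 6*h + 9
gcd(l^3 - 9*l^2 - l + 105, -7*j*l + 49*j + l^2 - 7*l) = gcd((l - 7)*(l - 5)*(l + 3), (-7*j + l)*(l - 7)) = l - 7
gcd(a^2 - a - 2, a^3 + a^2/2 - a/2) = a + 1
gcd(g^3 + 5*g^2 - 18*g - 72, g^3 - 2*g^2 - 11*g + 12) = g^2 - g - 12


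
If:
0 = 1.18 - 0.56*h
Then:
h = 2.11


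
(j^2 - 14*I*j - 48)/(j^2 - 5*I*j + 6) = (j - 8*I)/(j + I)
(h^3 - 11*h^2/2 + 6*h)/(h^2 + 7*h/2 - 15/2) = h*(h - 4)/(h + 5)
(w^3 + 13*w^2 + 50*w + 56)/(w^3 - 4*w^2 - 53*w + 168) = (w^2 + 6*w + 8)/(w^2 - 11*w + 24)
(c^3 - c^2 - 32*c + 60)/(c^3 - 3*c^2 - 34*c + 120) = (c - 2)/(c - 4)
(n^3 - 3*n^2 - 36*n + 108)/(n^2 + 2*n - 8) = (n^3 - 3*n^2 - 36*n + 108)/(n^2 + 2*n - 8)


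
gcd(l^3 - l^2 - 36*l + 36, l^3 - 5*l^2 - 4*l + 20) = 1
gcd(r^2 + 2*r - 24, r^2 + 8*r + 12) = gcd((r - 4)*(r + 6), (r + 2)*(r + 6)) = r + 6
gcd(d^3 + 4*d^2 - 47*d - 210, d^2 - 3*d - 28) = d - 7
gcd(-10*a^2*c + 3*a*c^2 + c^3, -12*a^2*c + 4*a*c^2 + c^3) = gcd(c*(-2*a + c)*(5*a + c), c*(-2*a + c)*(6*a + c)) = 2*a*c - c^2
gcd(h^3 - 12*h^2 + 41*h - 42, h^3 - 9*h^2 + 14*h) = h^2 - 9*h + 14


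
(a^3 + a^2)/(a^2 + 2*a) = a*(a + 1)/(a + 2)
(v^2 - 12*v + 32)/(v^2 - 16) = (v - 8)/(v + 4)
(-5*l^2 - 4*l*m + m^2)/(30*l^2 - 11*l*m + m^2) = (-l - m)/(6*l - m)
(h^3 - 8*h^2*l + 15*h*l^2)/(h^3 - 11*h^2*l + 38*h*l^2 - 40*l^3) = h*(h - 3*l)/(h^2 - 6*h*l + 8*l^2)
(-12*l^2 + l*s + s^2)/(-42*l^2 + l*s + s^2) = (-12*l^2 + l*s + s^2)/(-42*l^2 + l*s + s^2)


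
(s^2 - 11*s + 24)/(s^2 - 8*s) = (s - 3)/s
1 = 1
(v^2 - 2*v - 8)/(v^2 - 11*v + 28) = (v + 2)/(v - 7)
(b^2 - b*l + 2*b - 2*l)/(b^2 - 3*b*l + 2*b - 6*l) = (b - l)/(b - 3*l)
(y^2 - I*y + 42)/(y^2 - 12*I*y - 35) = (y + 6*I)/(y - 5*I)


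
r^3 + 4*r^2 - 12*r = r*(r - 2)*(r + 6)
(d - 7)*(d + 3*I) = d^2 - 7*d + 3*I*d - 21*I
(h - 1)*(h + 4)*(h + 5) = h^3 + 8*h^2 + 11*h - 20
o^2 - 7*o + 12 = (o - 4)*(o - 3)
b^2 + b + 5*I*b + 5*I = (b + 1)*(b + 5*I)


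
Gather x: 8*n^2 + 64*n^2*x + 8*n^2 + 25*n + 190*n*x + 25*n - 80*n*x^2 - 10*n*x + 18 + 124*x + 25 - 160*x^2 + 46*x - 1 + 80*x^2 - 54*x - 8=16*n^2 + 50*n + x^2*(-80*n - 80) + x*(64*n^2 + 180*n + 116) + 34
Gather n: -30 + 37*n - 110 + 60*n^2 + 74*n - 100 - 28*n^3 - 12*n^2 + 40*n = -28*n^3 + 48*n^2 + 151*n - 240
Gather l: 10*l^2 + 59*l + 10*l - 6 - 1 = 10*l^2 + 69*l - 7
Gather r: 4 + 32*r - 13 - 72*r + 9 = -40*r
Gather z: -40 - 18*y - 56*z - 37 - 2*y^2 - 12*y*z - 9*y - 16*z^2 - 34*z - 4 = -2*y^2 - 27*y - 16*z^2 + z*(-12*y - 90) - 81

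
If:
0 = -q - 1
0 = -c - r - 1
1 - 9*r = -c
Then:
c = -1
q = -1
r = 0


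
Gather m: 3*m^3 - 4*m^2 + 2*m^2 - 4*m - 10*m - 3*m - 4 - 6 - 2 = 3*m^3 - 2*m^2 - 17*m - 12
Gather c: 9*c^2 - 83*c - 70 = 9*c^2 - 83*c - 70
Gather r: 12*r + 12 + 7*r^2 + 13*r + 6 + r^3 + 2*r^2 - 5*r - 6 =r^3 + 9*r^2 + 20*r + 12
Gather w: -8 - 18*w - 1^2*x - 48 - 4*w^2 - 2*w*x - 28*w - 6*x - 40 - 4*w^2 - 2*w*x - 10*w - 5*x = -8*w^2 + w*(-4*x - 56) - 12*x - 96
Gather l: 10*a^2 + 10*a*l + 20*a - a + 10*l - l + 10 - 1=10*a^2 + 19*a + l*(10*a + 9) + 9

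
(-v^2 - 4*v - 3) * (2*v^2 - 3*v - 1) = -2*v^4 - 5*v^3 + 7*v^2 + 13*v + 3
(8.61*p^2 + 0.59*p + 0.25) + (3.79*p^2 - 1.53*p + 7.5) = 12.4*p^2 - 0.94*p + 7.75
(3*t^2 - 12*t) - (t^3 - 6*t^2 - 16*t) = -t^3 + 9*t^2 + 4*t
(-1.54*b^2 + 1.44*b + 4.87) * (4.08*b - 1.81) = -6.2832*b^3 + 8.6626*b^2 + 17.2632*b - 8.8147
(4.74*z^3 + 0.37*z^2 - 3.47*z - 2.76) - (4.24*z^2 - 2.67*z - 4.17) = 4.74*z^3 - 3.87*z^2 - 0.8*z + 1.41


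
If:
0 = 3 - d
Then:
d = 3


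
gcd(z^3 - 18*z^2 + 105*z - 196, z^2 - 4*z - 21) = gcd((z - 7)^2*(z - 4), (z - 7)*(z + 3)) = z - 7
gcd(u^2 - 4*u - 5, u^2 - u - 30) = 1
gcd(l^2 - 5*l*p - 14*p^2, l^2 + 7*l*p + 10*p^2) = l + 2*p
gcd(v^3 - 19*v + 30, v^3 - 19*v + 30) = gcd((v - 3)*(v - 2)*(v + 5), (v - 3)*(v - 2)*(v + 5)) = v^3 - 19*v + 30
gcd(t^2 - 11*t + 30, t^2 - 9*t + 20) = t - 5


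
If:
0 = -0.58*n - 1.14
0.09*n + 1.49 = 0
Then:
No Solution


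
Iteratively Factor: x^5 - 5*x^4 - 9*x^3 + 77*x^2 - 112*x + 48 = (x + 4)*(x^4 - 9*x^3 + 27*x^2 - 31*x + 12) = (x - 1)*(x + 4)*(x^3 - 8*x^2 + 19*x - 12) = (x - 3)*(x - 1)*(x + 4)*(x^2 - 5*x + 4) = (x - 3)*(x - 1)^2*(x + 4)*(x - 4)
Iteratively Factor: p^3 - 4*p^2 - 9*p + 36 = (p - 3)*(p^2 - p - 12) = (p - 3)*(p + 3)*(p - 4)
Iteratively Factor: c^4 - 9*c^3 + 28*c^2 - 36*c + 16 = (c - 2)*(c^3 - 7*c^2 + 14*c - 8) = (c - 2)^2*(c^2 - 5*c + 4) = (c - 4)*(c - 2)^2*(c - 1)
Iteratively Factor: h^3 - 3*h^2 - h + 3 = (h - 1)*(h^2 - 2*h - 3) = (h - 1)*(h + 1)*(h - 3)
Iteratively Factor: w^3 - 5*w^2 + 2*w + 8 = (w - 4)*(w^2 - w - 2) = (w - 4)*(w + 1)*(w - 2)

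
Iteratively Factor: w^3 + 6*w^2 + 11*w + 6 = (w + 1)*(w^2 + 5*w + 6) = (w + 1)*(w + 2)*(w + 3)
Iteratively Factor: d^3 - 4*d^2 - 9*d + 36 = (d + 3)*(d^2 - 7*d + 12) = (d - 4)*(d + 3)*(d - 3)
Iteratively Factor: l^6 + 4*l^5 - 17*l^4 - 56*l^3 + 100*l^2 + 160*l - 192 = (l - 1)*(l^5 + 5*l^4 - 12*l^3 - 68*l^2 + 32*l + 192) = (l - 1)*(l + 4)*(l^4 + l^3 - 16*l^2 - 4*l + 48) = (l - 1)*(l + 4)^2*(l^3 - 3*l^2 - 4*l + 12) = (l - 3)*(l - 1)*(l + 4)^2*(l^2 - 4) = (l - 3)*(l - 2)*(l - 1)*(l + 4)^2*(l + 2)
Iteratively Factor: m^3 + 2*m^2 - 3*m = (m - 1)*(m^2 + 3*m) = (m - 1)*(m + 3)*(m)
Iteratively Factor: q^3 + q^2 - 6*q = (q + 3)*(q^2 - 2*q) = q*(q + 3)*(q - 2)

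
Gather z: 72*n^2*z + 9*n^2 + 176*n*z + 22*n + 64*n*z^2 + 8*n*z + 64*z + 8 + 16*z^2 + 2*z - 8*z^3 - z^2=9*n^2 + 22*n - 8*z^3 + z^2*(64*n + 15) + z*(72*n^2 + 184*n + 66) + 8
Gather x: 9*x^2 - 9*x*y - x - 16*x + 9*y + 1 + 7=9*x^2 + x*(-9*y - 17) + 9*y + 8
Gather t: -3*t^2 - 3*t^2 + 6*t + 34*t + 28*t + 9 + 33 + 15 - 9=-6*t^2 + 68*t + 48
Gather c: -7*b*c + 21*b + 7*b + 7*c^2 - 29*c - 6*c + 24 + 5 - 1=28*b + 7*c^2 + c*(-7*b - 35) + 28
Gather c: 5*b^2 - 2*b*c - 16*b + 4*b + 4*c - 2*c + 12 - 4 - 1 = 5*b^2 - 12*b + c*(2 - 2*b) + 7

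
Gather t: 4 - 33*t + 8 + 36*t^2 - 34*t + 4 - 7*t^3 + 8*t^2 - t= -7*t^3 + 44*t^2 - 68*t + 16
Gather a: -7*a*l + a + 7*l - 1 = a*(1 - 7*l) + 7*l - 1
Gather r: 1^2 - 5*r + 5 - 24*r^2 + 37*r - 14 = -24*r^2 + 32*r - 8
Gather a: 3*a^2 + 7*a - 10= 3*a^2 + 7*a - 10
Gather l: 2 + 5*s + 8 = 5*s + 10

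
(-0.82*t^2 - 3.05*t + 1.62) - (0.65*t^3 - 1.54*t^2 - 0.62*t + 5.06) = -0.65*t^3 + 0.72*t^2 - 2.43*t - 3.44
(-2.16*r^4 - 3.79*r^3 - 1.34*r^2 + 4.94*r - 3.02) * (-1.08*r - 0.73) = 2.3328*r^5 + 5.67*r^4 + 4.2139*r^3 - 4.357*r^2 - 0.3446*r + 2.2046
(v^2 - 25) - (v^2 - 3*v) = 3*v - 25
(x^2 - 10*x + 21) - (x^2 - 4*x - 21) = 42 - 6*x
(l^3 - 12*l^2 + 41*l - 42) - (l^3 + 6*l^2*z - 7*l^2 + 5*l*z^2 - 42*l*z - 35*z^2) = -6*l^2*z - 5*l^2 - 5*l*z^2 + 42*l*z + 41*l + 35*z^2 - 42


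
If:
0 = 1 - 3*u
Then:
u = 1/3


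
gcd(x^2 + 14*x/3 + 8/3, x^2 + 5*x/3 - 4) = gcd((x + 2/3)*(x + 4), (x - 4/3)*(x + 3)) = 1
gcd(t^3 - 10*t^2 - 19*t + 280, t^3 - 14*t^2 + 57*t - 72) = t - 8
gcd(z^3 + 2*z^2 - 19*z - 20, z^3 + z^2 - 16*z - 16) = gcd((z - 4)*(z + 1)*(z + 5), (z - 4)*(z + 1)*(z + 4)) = z^2 - 3*z - 4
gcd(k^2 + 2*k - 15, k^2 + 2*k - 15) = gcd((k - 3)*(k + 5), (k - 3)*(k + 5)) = k^2 + 2*k - 15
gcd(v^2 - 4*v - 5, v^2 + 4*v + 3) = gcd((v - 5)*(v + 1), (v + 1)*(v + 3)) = v + 1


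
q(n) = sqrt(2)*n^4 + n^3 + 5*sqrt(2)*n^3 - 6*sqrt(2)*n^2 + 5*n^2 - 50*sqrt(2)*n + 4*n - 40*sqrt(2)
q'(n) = 4*sqrt(2)*n^3 + 3*n^2 + 15*sqrt(2)*n^2 - 12*sqrt(2)*n + 10*n - 50*sqrt(2) + 4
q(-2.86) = 11.52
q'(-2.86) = 18.94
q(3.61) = 277.08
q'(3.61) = 489.81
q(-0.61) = -18.81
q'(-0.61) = -54.73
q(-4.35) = 9.69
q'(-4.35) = -43.85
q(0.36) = -80.64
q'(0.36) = -65.82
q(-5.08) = 76.11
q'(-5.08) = -148.04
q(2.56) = -54.04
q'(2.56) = 169.03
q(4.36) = 766.31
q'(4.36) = 832.03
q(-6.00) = 307.70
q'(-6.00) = -375.09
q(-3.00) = 8.83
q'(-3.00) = 19.38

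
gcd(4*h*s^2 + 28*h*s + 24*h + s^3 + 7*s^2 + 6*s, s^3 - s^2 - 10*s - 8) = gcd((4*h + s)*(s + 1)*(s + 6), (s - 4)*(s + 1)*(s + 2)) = s + 1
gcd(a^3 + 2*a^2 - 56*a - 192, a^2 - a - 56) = a - 8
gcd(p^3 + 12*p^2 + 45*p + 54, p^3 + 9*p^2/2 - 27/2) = p^2 + 6*p + 9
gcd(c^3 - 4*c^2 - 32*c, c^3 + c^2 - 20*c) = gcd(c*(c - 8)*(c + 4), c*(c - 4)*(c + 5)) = c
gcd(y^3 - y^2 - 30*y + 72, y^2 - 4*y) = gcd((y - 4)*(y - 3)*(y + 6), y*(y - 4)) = y - 4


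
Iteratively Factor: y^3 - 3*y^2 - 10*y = (y - 5)*(y^2 + 2*y) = y*(y - 5)*(y + 2)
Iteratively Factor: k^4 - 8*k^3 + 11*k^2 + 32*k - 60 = (k + 2)*(k^3 - 10*k^2 + 31*k - 30) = (k - 2)*(k + 2)*(k^2 - 8*k + 15) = (k - 5)*(k - 2)*(k + 2)*(k - 3)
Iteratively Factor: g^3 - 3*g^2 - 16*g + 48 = (g + 4)*(g^2 - 7*g + 12) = (g - 4)*(g + 4)*(g - 3)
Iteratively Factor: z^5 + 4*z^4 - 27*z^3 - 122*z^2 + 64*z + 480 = (z + 3)*(z^4 + z^3 - 30*z^2 - 32*z + 160) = (z - 5)*(z + 3)*(z^3 + 6*z^2 - 32) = (z - 5)*(z + 3)*(z + 4)*(z^2 + 2*z - 8) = (z - 5)*(z - 2)*(z + 3)*(z + 4)*(z + 4)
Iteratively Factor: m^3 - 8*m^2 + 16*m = (m - 4)*(m^2 - 4*m) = m*(m - 4)*(m - 4)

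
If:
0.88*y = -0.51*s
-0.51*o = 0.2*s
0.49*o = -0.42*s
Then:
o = 0.00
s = 0.00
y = 0.00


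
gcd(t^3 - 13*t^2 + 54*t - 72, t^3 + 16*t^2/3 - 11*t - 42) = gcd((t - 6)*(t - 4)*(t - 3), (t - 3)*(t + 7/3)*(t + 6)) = t - 3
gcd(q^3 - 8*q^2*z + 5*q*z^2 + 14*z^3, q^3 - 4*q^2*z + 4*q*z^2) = -q + 2*z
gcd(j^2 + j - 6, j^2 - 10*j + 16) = j - 2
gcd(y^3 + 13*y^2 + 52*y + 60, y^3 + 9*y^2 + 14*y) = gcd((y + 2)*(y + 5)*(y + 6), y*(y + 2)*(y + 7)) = y + 2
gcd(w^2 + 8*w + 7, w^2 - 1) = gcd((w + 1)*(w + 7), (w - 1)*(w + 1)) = w + 1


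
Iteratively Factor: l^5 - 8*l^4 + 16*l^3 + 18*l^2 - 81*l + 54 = (l - 1)*(l^4 - 7*l^3 + 9*l^2 + 27*l - 54) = (l - 3)*(l - 1)*(l^3 - 4*l^2 - 3*l + 18) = (l - 3)^2*(l - 1)*(l^2 - l - 6) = (l - 3)^2*(l - 1)*(l + 2)*(l - 3)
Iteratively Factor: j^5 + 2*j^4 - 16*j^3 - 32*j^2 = (j + 2)*(j^4 - 16*j^2) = j*(j + 2)*(j^3 - 16*j) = j^2*(j + 2)*(j^2 - 16) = j^2*(j - 4)*(j + 2)*(j + 4)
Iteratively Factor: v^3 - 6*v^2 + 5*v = (v - 5)*(v^2 - v) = v*(v - 5)*(v - 1)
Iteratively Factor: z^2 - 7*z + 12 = (z - 3)*(z - 4)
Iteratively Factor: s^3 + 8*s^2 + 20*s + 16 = (s + 2)*(s^2 + 6*s + 8) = (s + 2)*(s + 4)*(s + 2)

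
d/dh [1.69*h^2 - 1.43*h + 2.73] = 3.38*h - 1.43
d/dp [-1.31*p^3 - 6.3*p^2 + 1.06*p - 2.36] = -3.93*p^2 - 12.6*p + 1.06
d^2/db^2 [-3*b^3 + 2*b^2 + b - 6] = 4 - 18*b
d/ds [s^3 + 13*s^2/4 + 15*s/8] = 3*s^2 + 13*s/2 + 15/8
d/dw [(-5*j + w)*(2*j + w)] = -3*j + 2*w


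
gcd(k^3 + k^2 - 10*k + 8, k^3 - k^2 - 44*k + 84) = k - 2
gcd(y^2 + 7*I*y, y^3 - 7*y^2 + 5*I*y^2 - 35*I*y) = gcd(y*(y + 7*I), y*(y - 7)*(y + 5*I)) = y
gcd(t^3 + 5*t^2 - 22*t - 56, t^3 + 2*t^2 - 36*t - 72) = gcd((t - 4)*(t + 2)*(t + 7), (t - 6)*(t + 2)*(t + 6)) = t + 2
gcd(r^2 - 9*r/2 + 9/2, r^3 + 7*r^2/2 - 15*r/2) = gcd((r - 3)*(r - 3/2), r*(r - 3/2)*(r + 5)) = r - 3/2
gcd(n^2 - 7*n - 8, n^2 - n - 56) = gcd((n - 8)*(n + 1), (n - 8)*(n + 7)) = n - 8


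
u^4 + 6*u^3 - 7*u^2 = u^2*(u - 1)*(u + 7)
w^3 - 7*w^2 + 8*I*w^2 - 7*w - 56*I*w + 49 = (w - 7)*(w + I)*(w + 7*I)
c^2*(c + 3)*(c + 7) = c^4 + 10*c^3 + 21*c^2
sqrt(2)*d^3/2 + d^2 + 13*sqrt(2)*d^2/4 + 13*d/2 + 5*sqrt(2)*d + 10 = (d + 5/2)*(d + 4)*(sqrt(2)*d/2 + 1)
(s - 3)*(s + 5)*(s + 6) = s^3 + 8*s^2 - 3*s - 90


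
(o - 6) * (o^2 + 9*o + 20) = o^3 + 3*o^2 - 34*o - 120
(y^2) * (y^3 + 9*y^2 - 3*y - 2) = y^5 + 9*y^4 - 3*y^3 - 2*y^2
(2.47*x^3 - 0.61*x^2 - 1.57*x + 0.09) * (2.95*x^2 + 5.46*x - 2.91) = 7.2865*x^5 + 11.6867*x^4 - 15.1498*x^3 - 6.5316*x^2 + 5.0601*x - 0.2619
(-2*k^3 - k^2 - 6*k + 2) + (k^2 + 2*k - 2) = -2*k^3 - 4*k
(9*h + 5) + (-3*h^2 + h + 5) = -3*h^2 + 10*h + 10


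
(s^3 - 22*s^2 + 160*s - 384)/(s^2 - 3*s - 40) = (s^2 - 14*s + 48)/(s + 5)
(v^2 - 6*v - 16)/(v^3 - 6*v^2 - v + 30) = (v - 8)/(v^2 - 8*v + 15)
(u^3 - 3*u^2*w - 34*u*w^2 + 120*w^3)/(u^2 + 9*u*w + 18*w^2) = (u^2 - 9*u*w + 20*w^2)/(u + 3*w)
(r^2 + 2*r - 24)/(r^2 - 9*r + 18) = (r^2 + 2*r - 24)/(r^2 - 9*r + 18)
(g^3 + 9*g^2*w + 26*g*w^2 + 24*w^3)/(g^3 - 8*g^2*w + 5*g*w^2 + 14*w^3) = (g^3 + 9*g^2*w + 26*g*w^2 + 24*w^3)/(g^3 - 8*g^2*w + 5*g*w^2 + 14*w^3)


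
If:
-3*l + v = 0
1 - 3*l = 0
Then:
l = 1/3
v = 1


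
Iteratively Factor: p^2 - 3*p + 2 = (p - 1)*(p - 2)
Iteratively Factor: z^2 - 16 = (z - 4)*(z + 4)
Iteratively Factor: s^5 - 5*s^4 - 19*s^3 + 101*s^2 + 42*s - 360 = (s - 5)*(s^4 - 19*s^2 + 6*s + 72) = (s - 5)*(s - 3)*(s^3 + 3*s^2 - 10*s - 24) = (s - 5)*(s - 3)*(s + 4)*(s^2 - s - 6) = (s - 5)*(s - 3)^2*(s + 4)*(s + 2)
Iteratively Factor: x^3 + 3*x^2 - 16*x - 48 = (x - 4)*(x^2 + 7*x + 12) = (x - 4)*(x + 3)*(x + 4)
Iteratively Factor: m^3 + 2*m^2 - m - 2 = (m - 1)*(m^2 + 3*m + 2) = (m - 1)*(m + 1)*(m + 2)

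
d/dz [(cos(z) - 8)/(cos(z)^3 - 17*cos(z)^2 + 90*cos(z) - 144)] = (2*cos(z) - 9)*sin(z)/((cos(z) - 6)^2*(cos(z) - 3)^2)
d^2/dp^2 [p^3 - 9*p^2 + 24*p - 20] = 6*p - 18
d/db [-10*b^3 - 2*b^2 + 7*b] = -30*b^2 - 4*b + 7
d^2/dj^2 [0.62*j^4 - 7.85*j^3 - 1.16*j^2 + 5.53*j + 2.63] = 7.44*j^2 - 47.1*j - 2.32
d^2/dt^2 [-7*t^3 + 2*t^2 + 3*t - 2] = 4 - 42*t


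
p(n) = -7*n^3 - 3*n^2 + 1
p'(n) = -21*n^2 - 6*n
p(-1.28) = 10.76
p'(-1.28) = -26.73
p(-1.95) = 41.50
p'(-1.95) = -68.15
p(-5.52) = 1086.97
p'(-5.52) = -606.76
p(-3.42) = 245.92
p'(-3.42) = -225.10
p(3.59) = -361.54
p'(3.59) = -292.19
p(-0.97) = 4.57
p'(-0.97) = -13.94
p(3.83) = -436.28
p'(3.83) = -331.03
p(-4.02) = 407.27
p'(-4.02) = -315.25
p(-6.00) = 1405.00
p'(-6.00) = -720.00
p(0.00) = 1.00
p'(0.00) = 0.00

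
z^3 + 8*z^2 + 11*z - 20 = (z - 1)*(z + 4)*(z + 5)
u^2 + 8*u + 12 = (u + 2)*(u + 6)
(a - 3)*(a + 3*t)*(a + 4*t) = a^3 + 7*a^2*t - 3*a^2 + 12*a*t^2 - 21*a*t - 36*t^2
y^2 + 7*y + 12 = (y + 3)*(y + 4)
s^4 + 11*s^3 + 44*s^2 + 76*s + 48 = (s + 2)^2*(s + 3)*(s + 4)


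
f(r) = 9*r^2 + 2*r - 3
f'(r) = 18*r + 2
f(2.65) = 65.50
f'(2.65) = 49.70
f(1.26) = 13.81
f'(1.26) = 24.68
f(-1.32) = 10.04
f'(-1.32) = -21.76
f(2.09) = 40.49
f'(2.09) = 39.62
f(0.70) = 2.81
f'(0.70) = 14.60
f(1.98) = 36.24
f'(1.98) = 37.64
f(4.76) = 210.44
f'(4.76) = 87.68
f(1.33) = 15.58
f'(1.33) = 25.94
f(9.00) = 744.00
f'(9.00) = 164.00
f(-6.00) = 309.00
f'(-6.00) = -106.00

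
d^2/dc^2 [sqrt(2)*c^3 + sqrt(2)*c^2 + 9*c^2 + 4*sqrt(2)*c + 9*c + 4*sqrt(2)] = 6*sqrt(2)*c + 2*sqrt(2) + 18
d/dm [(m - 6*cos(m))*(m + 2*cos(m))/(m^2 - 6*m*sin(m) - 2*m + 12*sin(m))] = (2*(m - 6*cos(m))*(m + 2*cos(m))*(3*m*cos(m) - m + 3*sin(m) - 6*cos(m) + 1) + 2*(m^2 - 6*m*sin(m) - 2*m + 12*sin(m))*(2*m*sin(m) + m + 6*sin(2*m) - 2*cos(m)))/((m - 2)^2*(m - 6*sin(m))^2)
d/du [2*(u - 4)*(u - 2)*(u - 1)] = 6*u^2 - 28*u + 28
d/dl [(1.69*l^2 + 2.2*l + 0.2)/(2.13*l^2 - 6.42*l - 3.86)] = (-15.5358*l^2 - 13.8988*l - 7.208)/(4.5369*l^4 - 27.3492*l^3 + 24.7728*l^2 + 49.5624*l + 14.8996)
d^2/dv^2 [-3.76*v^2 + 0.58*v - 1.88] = -7.52000000000000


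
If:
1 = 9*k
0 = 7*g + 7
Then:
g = -1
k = 1/9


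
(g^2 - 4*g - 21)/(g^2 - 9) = (g - 7)/(g - 3)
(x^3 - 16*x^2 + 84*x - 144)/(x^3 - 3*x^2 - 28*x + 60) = (x^2 - 10*x + 24)/(x^2 + 3*x - 10)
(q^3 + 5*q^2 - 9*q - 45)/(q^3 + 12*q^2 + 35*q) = (q^2 - 9)/(q*(q + 7))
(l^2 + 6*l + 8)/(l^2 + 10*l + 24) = (l + 2)/(l + 6)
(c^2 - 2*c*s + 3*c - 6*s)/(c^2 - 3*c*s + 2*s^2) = (-c - 3)/(-c + s)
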